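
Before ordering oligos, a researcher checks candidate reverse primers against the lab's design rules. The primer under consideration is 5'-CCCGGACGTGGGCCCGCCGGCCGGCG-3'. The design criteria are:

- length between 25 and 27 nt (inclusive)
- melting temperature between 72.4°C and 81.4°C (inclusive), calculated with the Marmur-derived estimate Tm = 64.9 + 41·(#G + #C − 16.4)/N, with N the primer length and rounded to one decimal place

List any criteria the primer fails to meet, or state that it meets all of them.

Base counts: A=1, T=1, G=12, C=12 (length 26).
length: length 26 ✓
Tm: Tm = 64.9 + 41·(24 − 16.4)/26 = 76.9°C ✓

Meets all criteria.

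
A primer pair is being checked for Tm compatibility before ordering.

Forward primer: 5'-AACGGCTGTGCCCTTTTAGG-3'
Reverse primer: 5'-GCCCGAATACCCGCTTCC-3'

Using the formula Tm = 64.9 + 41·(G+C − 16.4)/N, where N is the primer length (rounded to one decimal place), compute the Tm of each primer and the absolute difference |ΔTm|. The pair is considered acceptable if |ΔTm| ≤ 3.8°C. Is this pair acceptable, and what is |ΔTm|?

Forward: G+C = 11, N = 20 → Tm = 64.9 + 41·(11 − 16.4)/20 = 53.8°C.
Reverse: G+C = 12, N = 18 → Tm = 64.9 + 41·(12 − 16.4)/18 = 54.9°C.
|ΔTm| = |53.8 − 54.9| = 1.1°C, ≤ 3.8°C.

|ΔTm| = 1.1°C; the pair is acceptable.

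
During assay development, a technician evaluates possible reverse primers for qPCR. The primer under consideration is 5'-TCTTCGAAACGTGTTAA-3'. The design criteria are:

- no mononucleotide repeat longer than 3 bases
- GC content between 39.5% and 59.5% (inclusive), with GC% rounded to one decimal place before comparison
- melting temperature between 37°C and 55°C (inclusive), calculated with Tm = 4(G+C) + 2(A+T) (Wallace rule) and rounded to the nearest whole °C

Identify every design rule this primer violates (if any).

Fails: GC content.

Base counts: A=5, T=6, G=3, C=3 (length 17).
homopolymer run: longest run = 3 ✓
GC content: GC 6/17 = 35.3%, outside 39.5–59.5% ✗
Tm: Tm = 2·11 + 4·6 = 46°C ✓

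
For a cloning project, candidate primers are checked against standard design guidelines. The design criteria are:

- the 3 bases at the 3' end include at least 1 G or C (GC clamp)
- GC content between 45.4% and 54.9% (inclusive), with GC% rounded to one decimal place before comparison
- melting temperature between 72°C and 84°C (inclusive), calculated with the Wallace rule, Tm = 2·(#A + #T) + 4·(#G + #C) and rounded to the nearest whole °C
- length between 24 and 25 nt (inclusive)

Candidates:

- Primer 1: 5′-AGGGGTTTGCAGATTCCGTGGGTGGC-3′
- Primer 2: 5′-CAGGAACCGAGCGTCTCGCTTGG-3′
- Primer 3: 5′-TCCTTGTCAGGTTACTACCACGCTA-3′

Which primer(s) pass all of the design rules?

Primer 3 only.

Primer 1 (26 nt, A=3 T=7 G=12 C=4): 3' end GGC has 3 G/C ✓; GC 16/26 = 61.5%, outside 45.4–54.9% ✗; Tm = 2·10 + 4·16 = 84°C ✓; length 26, outside 24–25 ✗ — fails.
Primer 2 (23 nt, A=4 T=4 G=8 C=7): 3' end TGG has 2 G/C ✓; GC 15/23 = 65.2%, outside 45.4–54.9% ✗; Tm = 2·8 + 4·15 = 76°C ✓; length 23, outside 24–25 ✗ — fails.
Primer 3 (25 nt, A=5 T=8 G=4 C=8): 3' end CTA has 1 G/C ✓; GC 12/25 = 48.0% ✓; Tm = 2·13 + 4·12 = 74°C ✓; length 25 ✓ — passes.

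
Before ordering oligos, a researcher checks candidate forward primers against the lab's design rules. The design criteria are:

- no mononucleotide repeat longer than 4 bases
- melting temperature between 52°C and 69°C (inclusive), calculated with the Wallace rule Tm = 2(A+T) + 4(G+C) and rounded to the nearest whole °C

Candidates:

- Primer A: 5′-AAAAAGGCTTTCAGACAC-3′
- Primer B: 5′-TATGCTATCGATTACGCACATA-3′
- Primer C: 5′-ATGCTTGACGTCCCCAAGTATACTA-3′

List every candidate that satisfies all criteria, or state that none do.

Primer B only.

Primer A (18 nt, A=8 T=3 G=3 C=4): longest run = 5, exceeds 4 ✗; Tm = 2·11 + 4·7 = 50°C, outside 52–69°C ✗ — fails.
Primer B (22 nt, A=7 T=7 G=3 C=5): longest run = 2 ✓; Tm = 2·14 + 4·8 = 60°C ✓ — passes.
Primer C (25 nt, A=7 T=7 G=4 C=7): longest run = 4 ✓; Tm = 2·14 + 4·11 = 72°C, outside 52–69°C ✗ — fails.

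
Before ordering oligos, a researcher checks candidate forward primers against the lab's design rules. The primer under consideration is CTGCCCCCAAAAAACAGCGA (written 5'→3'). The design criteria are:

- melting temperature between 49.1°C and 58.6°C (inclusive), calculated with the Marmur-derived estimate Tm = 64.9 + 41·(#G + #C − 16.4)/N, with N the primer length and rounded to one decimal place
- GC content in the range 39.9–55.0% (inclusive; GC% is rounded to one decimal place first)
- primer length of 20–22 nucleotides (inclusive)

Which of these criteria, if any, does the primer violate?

Base counts: A=8, T=1, G=3, C=8 (length 20).
Tm: Tm = 64.9 + 41·(11 − 16.4)/20 = 53.8°C ✓
GC content: GC 11/20 = 55.0% ✓
length: length 20 ✓

Meets all criteria.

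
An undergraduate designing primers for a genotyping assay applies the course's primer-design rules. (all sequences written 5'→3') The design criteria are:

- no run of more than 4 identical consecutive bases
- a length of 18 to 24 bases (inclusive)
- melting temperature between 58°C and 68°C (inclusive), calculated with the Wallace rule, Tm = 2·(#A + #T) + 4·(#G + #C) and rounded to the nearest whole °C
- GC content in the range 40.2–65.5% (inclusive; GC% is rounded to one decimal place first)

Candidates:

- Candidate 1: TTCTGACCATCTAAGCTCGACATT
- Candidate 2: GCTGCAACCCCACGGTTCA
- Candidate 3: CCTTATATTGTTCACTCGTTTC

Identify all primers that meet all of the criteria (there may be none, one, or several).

Candidate 1 (24 nt, A=6 T=8 G=3 C=7): longest run = 2 ✓; length 24 ✓; Tm = 2·14 + 4·10 = 68°C ✓; GC 10/24 = 41.7% ✓ — passes.
Candidate 2 (19 nt, A=4 T=3 G=4 C=8): longest run = 4 ✓; length 19 ✓; Tm = 2·7 + 4·12 = 62°C ✓; GC 12/19 = 63.2% ✓ — passes.
Candidate 3 (22 nt, A=3 T=11 G=2 C=6): longest run = 3 ✓; length 22 ✓; Tm = 2·14 + 4·8 = 60°C ✓; GC 8/22 = 36.4%, outside 40.2–65.5% ✗ — fails.

Candidate 1 and Candidate 2.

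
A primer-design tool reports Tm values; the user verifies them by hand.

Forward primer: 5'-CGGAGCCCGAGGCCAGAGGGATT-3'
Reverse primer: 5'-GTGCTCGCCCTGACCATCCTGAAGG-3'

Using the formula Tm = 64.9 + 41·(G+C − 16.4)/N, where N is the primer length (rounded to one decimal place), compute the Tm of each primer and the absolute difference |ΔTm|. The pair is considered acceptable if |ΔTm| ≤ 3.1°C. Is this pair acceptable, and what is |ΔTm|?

Forward: G+C = 16, N = 23 → Tm = 64.9 + 41·(16 − 16.4)/23 = 64.2°C.
Reverse: G+C = 16, N = 25 → Tm = 64.9 + 41·(16 − 16.4)/25 = 64.2°C.
|ΔTm| = |64.2 − 64.2| = 0.0°C, ≤ 3.1°C.

|ΔTm| = 0.0°C; the pair is acceptable.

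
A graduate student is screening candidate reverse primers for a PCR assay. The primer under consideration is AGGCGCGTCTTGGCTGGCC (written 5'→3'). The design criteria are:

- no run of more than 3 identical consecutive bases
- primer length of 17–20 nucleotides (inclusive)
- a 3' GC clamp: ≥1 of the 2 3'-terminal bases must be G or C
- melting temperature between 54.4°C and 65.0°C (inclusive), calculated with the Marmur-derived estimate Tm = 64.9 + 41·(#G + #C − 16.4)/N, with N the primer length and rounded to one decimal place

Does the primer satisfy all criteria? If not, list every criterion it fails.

Base counts: A=1, T=4, G=8, C=6 (length 19).
homopolymer run: longest run = 2 ✓
length: length 19 ✓
GC clamp: 3' end CC has 2 G/C ✓
Tm: Tm = 64.9 + 41·(14 − 16.4)/19 = 59.7°C ✓

Meets all criteria.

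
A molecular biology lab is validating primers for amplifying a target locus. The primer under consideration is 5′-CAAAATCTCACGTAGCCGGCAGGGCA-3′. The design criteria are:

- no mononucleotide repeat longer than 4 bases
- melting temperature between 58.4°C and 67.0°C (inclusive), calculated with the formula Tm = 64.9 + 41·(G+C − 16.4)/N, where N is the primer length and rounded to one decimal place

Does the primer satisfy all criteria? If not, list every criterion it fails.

Base counts: A=8, T=3, G=7, C=8 (length 26).
homopolymer run: longest run = 4 ✓
Tm: Tm = 64.9 + 41·(15 − 16.4)/26 = 62.7°C ✓

Meets all criteria.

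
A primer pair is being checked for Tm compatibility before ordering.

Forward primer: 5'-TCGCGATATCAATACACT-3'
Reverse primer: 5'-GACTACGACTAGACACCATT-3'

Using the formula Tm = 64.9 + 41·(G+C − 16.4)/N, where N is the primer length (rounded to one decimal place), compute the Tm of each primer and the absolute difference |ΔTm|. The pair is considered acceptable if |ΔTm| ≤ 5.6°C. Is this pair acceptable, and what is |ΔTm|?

Forward: G+C = 7, N = 18 → Tm = 64.9 + 41·(7 − 16.4)/18 = 43.5°C.
Reverse: G+C = 9, N = 20 → Tm = 64.9 + 41·(9 − 16.4)/20 = 49.7°C.
|ΔTm| = |43.5 − 49.7| = 6.2°C, > 5.6°C.

|ΔTm| = 6.2°C; the pair is not acceptable.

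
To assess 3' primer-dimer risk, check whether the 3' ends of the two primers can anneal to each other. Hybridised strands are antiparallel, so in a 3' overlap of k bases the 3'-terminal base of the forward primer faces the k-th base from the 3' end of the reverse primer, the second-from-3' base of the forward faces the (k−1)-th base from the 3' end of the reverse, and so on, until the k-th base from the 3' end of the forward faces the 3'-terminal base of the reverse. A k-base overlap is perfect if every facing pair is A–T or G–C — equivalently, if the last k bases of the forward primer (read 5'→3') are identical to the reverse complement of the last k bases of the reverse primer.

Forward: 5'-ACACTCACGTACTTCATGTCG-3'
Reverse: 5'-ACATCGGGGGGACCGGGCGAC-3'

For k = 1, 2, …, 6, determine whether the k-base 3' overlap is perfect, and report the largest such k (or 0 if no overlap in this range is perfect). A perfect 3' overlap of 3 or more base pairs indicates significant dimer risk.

Longest perfect overlap: 4 complementary base pairs; significant dimer risk (threshold 3).

Last 6 bases (5'→3') — forward …ATGTCG, reverse …GGCGAC.
Reverse complement of the reverse primer's last 6 bases: GTCGCC; its first k bases are the reverse complement of the reverse primer's last k bases, so a perfect k-base overlap needs the forward primer's last k bases to equal them.
Comparing (forward last k vs required): k=1: G vs G ✓; k=2: CG vs GT ✗; k=3: TCG vs GTC ✗; k=4: GTCG vs GTCG ✓; k=5: TGTCG vs GTCGC ✗; k=6: ATGTCG vs GTCGCC ✗.
Perfect overlaps at k = 1, 4; the largest is 4.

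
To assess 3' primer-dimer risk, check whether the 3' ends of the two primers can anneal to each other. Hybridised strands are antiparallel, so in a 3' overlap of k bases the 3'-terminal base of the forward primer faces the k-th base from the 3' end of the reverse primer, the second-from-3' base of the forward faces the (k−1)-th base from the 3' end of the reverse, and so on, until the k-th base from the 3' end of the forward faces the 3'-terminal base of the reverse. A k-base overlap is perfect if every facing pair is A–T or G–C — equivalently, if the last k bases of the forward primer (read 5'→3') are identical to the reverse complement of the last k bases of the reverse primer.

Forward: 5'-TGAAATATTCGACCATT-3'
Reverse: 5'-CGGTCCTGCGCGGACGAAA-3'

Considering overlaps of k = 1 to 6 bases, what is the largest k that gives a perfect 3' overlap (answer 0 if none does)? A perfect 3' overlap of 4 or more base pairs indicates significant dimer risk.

Last 6 bases (5'→3') — forward …ACCATT, reverse …ACGAAA.
Reverse complement of the reverse primer's last 6 bases: TTTCGT; its first k bases are the reverse complement of the reverse primer's last k bases, so a perfect k-base overlap needs the forward primer's last k bases to equal them.
Comparing (forward last k vs required): k=1: T vs T ✓; k=2: TT vs TT ✓; k=3: ATT vs TTT ✗; k=4: CATT vs TTTC ✗; k=5: CCATT vs TTTCG ✗; k=6: ACCATT vs TTTCGT ✗.
Perfect overlaps at k = 1, 2; the largest is 2.

Longest perfect overlap: 2 complementary base pairs; below the dimer-risk threshold (threshold 4).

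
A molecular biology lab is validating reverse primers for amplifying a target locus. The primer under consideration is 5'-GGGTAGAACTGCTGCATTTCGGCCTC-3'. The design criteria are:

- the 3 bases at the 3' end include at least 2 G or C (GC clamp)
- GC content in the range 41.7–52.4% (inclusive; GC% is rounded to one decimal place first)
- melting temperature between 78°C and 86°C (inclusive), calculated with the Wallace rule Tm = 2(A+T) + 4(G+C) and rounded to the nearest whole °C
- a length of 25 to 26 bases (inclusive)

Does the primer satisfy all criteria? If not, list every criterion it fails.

Fails: GC content.

Base counts: A=4, T=7, G=8, C=7 (length 26).
GC clamp: 3' end CTC has 2 G/C ✓
GC content: GC 15/26 = 57.7%, outside 41.7–52.4% ✗
Tm: Tm = 2·11 + 4·15 = 82°C ✓
length: length 26 ✓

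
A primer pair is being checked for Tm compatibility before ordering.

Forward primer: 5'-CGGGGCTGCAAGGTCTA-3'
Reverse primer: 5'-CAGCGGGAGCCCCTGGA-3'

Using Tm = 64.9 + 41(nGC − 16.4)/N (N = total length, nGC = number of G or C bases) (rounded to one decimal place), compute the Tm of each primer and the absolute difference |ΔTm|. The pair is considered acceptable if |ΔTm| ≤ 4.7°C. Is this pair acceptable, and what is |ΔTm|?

Forward: G+C = 11, N = 17 → Tm = 64.9 + 41·(11 − 16.4)/17 = 51.9°C.
Reverse: G+C = 13, N = 17 → Tm = 64.9 + 41·(13 − 16.4)/17 = 56.7°C.
|ΔTm| = |51.9 − 56.7| = 4.8°C, > 4.7°C.

|ΔTm| = 4.8°C; the pair is not acceptable.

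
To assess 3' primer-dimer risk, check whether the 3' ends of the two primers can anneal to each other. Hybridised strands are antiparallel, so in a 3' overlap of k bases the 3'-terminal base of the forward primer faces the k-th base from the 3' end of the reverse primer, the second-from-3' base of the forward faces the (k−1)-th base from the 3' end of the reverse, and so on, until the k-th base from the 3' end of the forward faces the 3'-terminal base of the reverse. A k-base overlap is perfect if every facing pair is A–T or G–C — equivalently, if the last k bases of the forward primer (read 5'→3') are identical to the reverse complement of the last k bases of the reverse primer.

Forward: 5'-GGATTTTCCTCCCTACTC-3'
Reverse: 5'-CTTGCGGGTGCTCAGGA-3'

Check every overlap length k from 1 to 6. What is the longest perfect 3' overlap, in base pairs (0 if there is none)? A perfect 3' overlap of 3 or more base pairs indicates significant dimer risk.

Last 6 bases (5'→3') — forward …CTACTC, reverse …TCAGGA.
Reverse complement of the reverse primer's last 6 bases: TCCTGA; its first k bases are the reverse complement of the reverse primer's last k bases, so a perfect k-base overlap needs the forward primer's last k bases to equal them.
Comparing (forward last k vs required): k=1: C vs T ✗; k=2: TC vs TC ✓; k=3: CTC vs TCC ✗; k=4: ACTC vs TCCT ✗; k=5: TACTC vs TCCTG ✗; k=6: CTACTC vs TCCTGA ✗.
Only k = 2 is perfect, so the longest perfect 3' overlap is 2.

Longest perfect overlap: 2 complementary base pairs; below the dimer-risk threshold (threshold 3).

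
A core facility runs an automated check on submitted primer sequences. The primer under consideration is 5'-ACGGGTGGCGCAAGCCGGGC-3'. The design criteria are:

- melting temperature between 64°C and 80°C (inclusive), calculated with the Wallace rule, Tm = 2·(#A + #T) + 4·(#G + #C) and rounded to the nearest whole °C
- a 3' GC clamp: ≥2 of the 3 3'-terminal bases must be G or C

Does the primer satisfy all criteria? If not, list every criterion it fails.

Meets all criteria.

Base counts: A=3, T=1, G=10, C=6 (length 20).
Tm: Tm = 2·4 + 4·16 = 72°C ✓
GC clamp: 3' end GGC has 3 G/C ✓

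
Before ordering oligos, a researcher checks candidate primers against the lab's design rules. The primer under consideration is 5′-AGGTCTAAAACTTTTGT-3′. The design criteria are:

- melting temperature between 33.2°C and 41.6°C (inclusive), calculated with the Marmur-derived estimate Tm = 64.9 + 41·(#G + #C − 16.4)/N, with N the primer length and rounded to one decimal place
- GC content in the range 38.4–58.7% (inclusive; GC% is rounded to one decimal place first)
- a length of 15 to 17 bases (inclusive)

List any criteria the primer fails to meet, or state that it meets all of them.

Fails: GC content.

Base counts: A=5, T=7, G=3, C=2 (length 17).
Tm: Tm = 64.9 + 41·(5 − 16.4)/17 = 37.4°C ✓
GC content: GC 5/17 = 29.4%, outside 38.4–58.7% ✗
length: length 17 ✓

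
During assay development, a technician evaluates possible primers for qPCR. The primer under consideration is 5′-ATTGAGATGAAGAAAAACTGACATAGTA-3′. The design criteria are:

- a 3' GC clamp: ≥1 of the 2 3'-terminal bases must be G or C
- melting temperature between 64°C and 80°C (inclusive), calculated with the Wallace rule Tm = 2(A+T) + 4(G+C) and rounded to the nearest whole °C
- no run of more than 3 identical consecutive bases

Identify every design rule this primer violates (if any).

Fails: GC clamp, homopolymer run.

Base counts: A=14, T=6, G=6, C=2 (length 28).
GC clamp: 3' end TA has 0 G/C, need ≥1 ✗
Tm: Tm = 2·20 + 4·8 = 72°C ✓
homopolymer run: longest run = 5, exceeds 3 ✗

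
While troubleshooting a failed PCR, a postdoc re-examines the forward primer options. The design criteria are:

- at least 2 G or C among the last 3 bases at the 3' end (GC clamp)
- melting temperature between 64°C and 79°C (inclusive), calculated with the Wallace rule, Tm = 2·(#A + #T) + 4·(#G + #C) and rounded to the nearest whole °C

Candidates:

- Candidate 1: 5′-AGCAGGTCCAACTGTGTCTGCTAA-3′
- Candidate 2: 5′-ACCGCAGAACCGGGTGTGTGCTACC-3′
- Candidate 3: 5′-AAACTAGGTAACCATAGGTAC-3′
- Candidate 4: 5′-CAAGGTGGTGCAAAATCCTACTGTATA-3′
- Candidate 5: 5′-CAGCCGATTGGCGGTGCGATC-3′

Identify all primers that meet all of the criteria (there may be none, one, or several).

Candidate 1 (24 nt, A=6 T=6 G=6 C=6): 3' end TAA has 0 G/C, need ≥2 ✗; Tm = 2·12 + 4·12 = 72°C ✓ — fails.
Candidate 2 (25 nt, A=5 T=4 G=8 C=8): 3' end ACC has 2 G/C ✓; Tm = 2·9 + 4·16 = 82°C, outside 64–79°C ✗ — fails.
Candidate 3 (21 nt, A=9 T=4 G=4 C=4): 3' end TAC has 1 G/C, need ≥2 ✗; Tm = 2·13 + 4·8 = 58°C, outside 64–79°C ✗ — fails.
Candidate 4 (27 nt, A=9 T=7 G=6 C=5): 3' end ATA has 0 G/C, need ≥2 ✗; Tm = 2·16 + 4·11 = 76°C ✓ — fails.
Candidate 5 (21 nt, A=3 T=4 G=8 C=6): 3' end ATC has 1 G/C, need ≥2 ✗; Tm = 2·7 + 4·14 = 70°C ✓ — fails.

None of the candidates satisfy all criteria.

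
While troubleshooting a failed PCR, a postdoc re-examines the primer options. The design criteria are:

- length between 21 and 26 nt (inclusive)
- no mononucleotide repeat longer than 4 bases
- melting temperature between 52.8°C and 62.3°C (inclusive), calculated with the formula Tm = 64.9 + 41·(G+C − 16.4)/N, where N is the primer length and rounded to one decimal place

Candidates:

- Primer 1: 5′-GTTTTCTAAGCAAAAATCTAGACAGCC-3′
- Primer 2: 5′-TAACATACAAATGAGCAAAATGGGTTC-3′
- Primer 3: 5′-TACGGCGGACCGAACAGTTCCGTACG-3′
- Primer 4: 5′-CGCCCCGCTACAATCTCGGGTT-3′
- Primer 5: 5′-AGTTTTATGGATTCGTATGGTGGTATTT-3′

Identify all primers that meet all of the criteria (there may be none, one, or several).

Primer 4 only.

Primer 1 (27 nt, A=10 T=7 G=4 C=6): length 27, outside 21–26 ✗; longest run = 5, exceeds 4 ✗; Tm = 64.9 + 41·(10 − 16.4)/27 = 55.2°C ✓ — fails.
Primer 2 (27 nt, A=12 T=6 G=5 C=4): length 27, outside 21–26 ✗; longest run = 4 ✓; Tm = 64.9 + 41·(9 − 16.4)/27 = 53.7°C ✓ — fails.
Primer 3 (26 nt, A=6 T=4 G=8 C=8): length 26 ✓; longest run = 2 ✓; Tm = 64.9 + 41·(16 − 16.4)/26 = 64.3°C, outside 52.8–62.3°C ✗ — fails.
Primer 4 (22 nt, A=3 T=5 G=5 C=9): length 22 ✓; longest run = 4 ✓; Tm = 64.9 + 41·(14 − 16.4)/22 = 60.4°C ✓ — passes.
Primer 5 (28 nt, A=5 T=14 G=8 C=1): length 28, outside 21–26 ✗; longest run = 4 ✓; Tm = 64.9 + 41·(9 − 16.4)/28 = 54.1°C ✓ — fails.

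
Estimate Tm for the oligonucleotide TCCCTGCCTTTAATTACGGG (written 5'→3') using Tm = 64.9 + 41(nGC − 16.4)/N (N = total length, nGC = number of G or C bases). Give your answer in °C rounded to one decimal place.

51.8°C

Base counts: A=3, T=7, G=4, C=6; G+C = 10, N = 20.
Tm = 64.9 + 41·(10 − 16.4)/20 = 64.9 + -262.40/20 = 51.8°C.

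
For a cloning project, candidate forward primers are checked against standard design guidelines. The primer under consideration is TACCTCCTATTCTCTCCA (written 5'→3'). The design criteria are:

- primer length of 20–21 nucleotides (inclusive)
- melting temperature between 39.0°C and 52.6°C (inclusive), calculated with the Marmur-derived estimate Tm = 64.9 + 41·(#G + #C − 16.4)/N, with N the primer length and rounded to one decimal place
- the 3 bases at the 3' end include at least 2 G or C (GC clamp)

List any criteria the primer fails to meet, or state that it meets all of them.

Fails: length.

Base counts: A=3, T=7, G=0, C=8 (length 18).
length: length 18, outside 20–21 ✗
Tm: Tm = 64.9 + 41·(8 − 16.4)/18 = 45.8°C ✓
GC clamp: 3' end CCA has 2 G/C ✓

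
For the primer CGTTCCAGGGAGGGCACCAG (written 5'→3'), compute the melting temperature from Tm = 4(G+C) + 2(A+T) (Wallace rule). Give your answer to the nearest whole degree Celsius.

Base counts: A=4, T=2, G=8, C=6 (length 20).
Tm = 2·(4+2) + 4·(8+6) = 2·6 + 4·14 = 12 + 56 = 68°C.

68°C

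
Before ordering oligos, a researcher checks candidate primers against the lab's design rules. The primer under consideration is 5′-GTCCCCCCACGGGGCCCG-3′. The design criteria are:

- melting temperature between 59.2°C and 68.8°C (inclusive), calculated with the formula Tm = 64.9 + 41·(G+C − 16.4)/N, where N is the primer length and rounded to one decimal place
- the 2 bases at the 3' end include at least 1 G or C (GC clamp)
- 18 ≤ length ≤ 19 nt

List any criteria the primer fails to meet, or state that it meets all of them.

Meets all criteria.

Base counts: A=1, T=1, G=6, C=10 (length 18).
Tm: Tm = 64.9 + 41·(16 − 16.4)/18 = 64.0°C ✓
GC clamp: 3' end CG has 2 G/C ✓
length: length 18 ✓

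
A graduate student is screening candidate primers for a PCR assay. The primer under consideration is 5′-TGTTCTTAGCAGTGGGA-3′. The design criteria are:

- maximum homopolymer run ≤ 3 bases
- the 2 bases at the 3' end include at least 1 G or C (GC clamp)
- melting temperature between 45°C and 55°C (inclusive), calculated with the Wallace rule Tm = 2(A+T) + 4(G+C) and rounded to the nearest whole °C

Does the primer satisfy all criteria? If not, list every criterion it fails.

Base counts: A=3, T=6, G=6, C=2 (length 17).
homopolymer run: longest run = 3 ✓
GC clamp: 3' end GA has 1 G/C ✓
Tm: Tm = 2·9 + 4·8 = 50°C ✓

Meets all criteria.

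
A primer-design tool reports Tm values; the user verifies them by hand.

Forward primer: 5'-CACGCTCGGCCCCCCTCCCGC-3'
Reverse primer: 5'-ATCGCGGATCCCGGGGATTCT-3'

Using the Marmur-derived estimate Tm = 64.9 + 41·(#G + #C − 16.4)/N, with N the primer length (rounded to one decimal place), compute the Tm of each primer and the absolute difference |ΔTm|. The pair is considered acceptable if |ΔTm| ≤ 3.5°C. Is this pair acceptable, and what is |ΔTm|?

|ΔTm| = 9.7°C; the pair is not acceptable.

Forward: G+C = 18, N = 21 → Tm = 64.9 + 41·(18 − 16.4)/21 = 68.0°C.
Reverse: G+C = 13, N = 21 → Tm = 64.9 + 41·(13 − 16.4)/21 = 58.3°C.
|ΔTm| = |68.0 − 58.3| = 9.7°C, > 3.5°C.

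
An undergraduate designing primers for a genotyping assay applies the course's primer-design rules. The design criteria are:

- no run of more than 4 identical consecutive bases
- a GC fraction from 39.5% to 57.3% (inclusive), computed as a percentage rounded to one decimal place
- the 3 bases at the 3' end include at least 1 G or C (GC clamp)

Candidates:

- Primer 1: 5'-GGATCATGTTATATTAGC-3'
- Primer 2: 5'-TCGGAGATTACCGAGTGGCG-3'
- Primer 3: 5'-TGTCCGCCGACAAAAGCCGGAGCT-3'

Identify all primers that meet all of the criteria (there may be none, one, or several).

None of the candidates satisfy all criteria.

Primer 1 (18 nt, A=5 T=7 G=4 C=2): longest run = 2 ✓; GC 6/18 = 33.3%, outside 39.5–57.3% ✗; 3' end AGC has 2 G/C ✓ — fails.
Primer 2 (20 nt, A=4 T=4 G=8 C=4): longest run = 2 ✓; GC 12/20 = 60.0%, outside 39.5–57.3% ✗; 3' end GCG has 3 G/C ✓ — fails.
Primer 3 (24 nt, A=6 T=3 G=7 C=8): longest run = 4 ✓; GC 15/24 = 62.5%, outside 39.5–57.3% ✗; 3' end GCT has 2 G/C ✓ — fails.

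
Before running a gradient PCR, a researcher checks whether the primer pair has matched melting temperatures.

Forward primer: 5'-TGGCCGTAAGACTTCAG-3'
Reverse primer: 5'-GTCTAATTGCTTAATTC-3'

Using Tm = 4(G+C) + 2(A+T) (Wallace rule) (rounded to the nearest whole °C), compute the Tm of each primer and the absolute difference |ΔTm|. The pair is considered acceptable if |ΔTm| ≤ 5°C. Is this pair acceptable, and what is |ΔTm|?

|ΔTm| = 8°C; the pair is not acceptable.

Forward: A=4 T=4 G=5 C=4 → Tm = 2·8 + 4·9 = 52°C.
Reverse: A=4 T=8 G=2 C=3 → Tm = 2·12 + 4·5 = 44°C.
|ΔTm| = |52 − 44| = 8°C, > 5°C.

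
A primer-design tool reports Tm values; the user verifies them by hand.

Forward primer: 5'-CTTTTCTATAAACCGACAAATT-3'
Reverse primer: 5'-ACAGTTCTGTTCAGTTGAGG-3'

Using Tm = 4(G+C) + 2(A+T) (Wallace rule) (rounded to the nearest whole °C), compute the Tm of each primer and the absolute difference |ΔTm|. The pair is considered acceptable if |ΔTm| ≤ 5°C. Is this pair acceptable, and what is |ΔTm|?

Forward: A=8 T=8 G=1 C=5 → Tm = 2·16 + 4·6 = 56°C.
Reverse: A=4 T=7 G=6 C=3 → Tm = 2·11 + 4·9 = 58°C.
|ΔTm| = |56 − 58| = 2°C, ≤ 5°C.

|ΔTm| = 2°C; the pair is acceptable.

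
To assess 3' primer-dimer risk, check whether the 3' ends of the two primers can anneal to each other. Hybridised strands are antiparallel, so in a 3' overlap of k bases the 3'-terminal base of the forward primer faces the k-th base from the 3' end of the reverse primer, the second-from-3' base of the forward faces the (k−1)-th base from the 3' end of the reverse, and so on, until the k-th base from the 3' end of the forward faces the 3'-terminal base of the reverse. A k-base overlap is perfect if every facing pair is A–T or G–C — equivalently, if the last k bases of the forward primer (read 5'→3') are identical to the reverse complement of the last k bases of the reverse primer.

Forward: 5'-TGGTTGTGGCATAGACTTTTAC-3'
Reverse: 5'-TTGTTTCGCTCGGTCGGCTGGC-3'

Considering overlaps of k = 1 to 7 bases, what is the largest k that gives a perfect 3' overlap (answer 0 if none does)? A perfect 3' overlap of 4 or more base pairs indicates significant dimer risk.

Last 7 bases (5'→3') — forward …CTTTTAC, reverse …GGCTGGC.
Reverse complement of the reverse primer's last 7 bases: GCCAGCC; its first k bases are the reverse complement of the reverse primer's last k bases, so a perfect k-base overlap needs the forward primer's last k bases to equal them.
Comparing (forward last k vs required): k=1: C vs G ✗; k=2: AC vs GC ✗; k=3: TAC vs GCC ✗; k=4: TTAC vs GCCA ✗; k=5: TTTAC vs GCCAG ✗; k=6: TTTTAC vs GCCAGC ✗; k=7: CTTTTAC vs GCCAGCC ✗.
No overlap length from 1 to 7 is perfect, so the longest perfect 3' overlap is 0.

Longest perfect overlap: 0 complementary base pairs; below the dimer-risk threshold (threshold 4).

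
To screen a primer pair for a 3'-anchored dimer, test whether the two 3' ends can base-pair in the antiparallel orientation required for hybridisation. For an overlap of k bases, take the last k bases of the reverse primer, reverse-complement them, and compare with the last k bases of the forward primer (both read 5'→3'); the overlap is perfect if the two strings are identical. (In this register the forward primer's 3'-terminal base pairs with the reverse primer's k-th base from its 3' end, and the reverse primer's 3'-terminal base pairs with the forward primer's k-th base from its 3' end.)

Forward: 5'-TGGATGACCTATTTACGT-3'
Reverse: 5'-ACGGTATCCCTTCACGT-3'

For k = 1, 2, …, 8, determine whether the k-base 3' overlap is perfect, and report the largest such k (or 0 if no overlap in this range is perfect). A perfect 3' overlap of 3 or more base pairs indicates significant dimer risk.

Last 8 bases (5'→3') — forward …ATTTACGT, reverse …CTTCACGT.
Reverse complement of the reverse primer's last 8 bases: ACGTGAAG; its first k bases are the reverse complement of the reverse primer's last k bases, so a perfect k-base overlap needs the forward primer's last k bases to equal them.
Comparing (forward last k vs required): k=1: T vs A ✗; k=2: GT vs AC ✗; k=3: CGT vs ACG ✗; k=4: ACGT vs ACGT ✓; k=5: TACGT vs ACGTG ✗; k=6: TTACGT vs ACGTGA ✗; k=7: TTTACGT vs ACGTGAA ✗; k=8: ATTTACGT vs ACGTGAAG ✗.
Only k = 4 is perfect, so the longest perfect 3' overlap is 4.

Longest perfect overlap: 4 complementary base pairs; significant dimer risk (threshold 3).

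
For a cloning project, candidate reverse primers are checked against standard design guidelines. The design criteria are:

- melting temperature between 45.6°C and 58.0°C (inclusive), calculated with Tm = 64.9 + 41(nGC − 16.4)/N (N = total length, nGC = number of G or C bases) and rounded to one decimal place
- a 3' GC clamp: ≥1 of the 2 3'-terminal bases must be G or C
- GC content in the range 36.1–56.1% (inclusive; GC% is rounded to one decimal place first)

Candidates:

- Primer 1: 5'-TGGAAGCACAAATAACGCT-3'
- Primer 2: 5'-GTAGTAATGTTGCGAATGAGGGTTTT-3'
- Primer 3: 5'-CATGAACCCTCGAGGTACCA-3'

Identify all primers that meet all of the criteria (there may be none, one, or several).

Primer 1 and Primer 3.

Primer 1 (19 nt, A=8 T=3 G=4 C=4): Tm = 64.9 + 41·(8 − 16.4)/19 = 46.8°C ✓; 3' end CT has 1 G/C ✓; GC 8/19 = 42.1% ✓ — passes.
Primer 2 (26 nt, A=6 T=10 G=9 C=1): Tm = 64.9 + 41·(10 − 16.4)/26 = 54.8°C ✓; 3' end TT has 0 G/C, need ≥1 ✗; GC 10/26 = 38.5% ✓ — fails.
Primer 3 (20 nt, A=6 T=3 G=4 C=7): Tm = 64.9 + 41·(11 − 16.4)/20 = 53.8°C ✓; 3' end CA has 1 G/C ✓; GC 11/20 = 55.0% ✓ — passes.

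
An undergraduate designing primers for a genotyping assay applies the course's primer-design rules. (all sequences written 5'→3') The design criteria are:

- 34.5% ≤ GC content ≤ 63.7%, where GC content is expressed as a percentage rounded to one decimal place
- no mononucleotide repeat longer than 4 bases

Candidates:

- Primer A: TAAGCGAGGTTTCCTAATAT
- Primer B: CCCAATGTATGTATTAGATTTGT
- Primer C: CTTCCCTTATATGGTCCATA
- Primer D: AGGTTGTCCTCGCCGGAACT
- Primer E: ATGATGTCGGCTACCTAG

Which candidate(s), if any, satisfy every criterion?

Primer A (20 nt, A=6 T=7 G=4 C=3): GC 7/20 = 35.0% ✓; longest run = 3 ✓ — passes.
Primer B (23 nt, A=6 T=10 G=4 C=3): GC 7/23 = 30.4%, outside 34.5–63.7% ✗; longest run = 3 ✓ — fails.
Primer C (20 nt, A=4 T=8 G=2 C=6): GC 8/20 = 40.0% ✓; longest run = 3 ✓ — passes.
Primer D (20 nt, A=3 T=5 G=6 C=6): GC 12/20 = 60.0% ✓; longest run = 2 ✓ — passes.
Primer E (18 nt, A=4 T=5 G=5 C=4): GC 9/18 = 50.0% ✓; longest run = 2 ✓ — passes.

Primer A, Primer C, Primer D and Primer E.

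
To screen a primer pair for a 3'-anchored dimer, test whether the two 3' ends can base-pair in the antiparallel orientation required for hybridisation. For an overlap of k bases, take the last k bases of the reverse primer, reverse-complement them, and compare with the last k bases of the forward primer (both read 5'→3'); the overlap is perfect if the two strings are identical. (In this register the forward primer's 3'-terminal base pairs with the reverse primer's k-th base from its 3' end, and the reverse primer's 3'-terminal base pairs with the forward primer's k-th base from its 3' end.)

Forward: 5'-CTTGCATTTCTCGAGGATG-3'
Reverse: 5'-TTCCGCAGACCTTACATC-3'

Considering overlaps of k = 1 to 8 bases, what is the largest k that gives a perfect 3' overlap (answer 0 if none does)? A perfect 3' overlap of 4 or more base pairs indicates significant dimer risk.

Longest perfect overlap: 4 complementary base pairs; significant dimer risk (threshold 4).

Last 8 bases (5'→3') — forward …CGAGGATG, reverse …CTTACATC.
Reverse complement of the reverse primer's last 8 bases: GATGTAAG; its first k bases are the reverse complement of the reverse primer's last k bases, so a perfect k-base overlap needs the forward primer's last k bases to equal them.
Comparing (forward last k vs required): k=1: G vs G ✓; k=2: TG vs GA ✗; k=3: ATG vs GAT ✗; k=4: GATG vs GATG ✓; k=5: GGATG vs GATGT ✗; k=6: AGGATG vs GATGTA ✗; k=7: GAGGATG vs GATGTAA ✗; k=8: CGAGGATG vs GATGTAAG ✗.
Perfect overlaps at k = 1, 4; the largest is 4.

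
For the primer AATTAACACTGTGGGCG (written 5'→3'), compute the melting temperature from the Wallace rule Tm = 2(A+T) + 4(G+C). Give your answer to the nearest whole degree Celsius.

Base counts: A=5, T=4, G=5, C=3 (length 17).
Tm = 2·(5+4) + 4·(5+3) = 2·9 + 4·8 = 18 + 32 = 50°C.

50°C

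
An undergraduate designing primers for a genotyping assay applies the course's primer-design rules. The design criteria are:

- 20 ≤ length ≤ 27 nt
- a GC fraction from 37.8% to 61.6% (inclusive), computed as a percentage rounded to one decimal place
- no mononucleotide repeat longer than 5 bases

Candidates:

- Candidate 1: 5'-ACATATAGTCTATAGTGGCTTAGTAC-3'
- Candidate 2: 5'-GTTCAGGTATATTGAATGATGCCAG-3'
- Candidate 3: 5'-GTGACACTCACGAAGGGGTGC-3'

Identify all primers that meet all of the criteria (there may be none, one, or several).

Candidate 1 (26 nt, A=8 T=9 G=5 C=4): length 26 ✓; GC 9/26 = 34.6%, outside 37.8–61.6% ✗; longest run = 2 ✓ — fails.
Candidate 2 (25 nt, A=7 T=8 G=7 C=3): length 25 ✓; GC 10/25 = 40.0% ✓; longest run = 2 ✓ — passes.
Candidate 3 (21 nt, A=5 T=3 G=8 C=5): length 21 ✓; GC 13/21 = 61.9%, outside 37.8–61.6% ✗; longest run = 4 ✓ — fails.

Candidate 2 only.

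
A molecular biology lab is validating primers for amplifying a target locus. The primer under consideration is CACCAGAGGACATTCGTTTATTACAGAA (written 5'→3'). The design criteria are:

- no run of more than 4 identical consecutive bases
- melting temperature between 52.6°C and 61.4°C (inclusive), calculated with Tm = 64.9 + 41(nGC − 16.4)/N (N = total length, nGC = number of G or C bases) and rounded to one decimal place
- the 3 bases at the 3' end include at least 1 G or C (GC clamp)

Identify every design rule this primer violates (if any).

Base counts: A=10, T=7, G=5, C=6 (length 28).
homopolymer run: longest run = 3 ✓
Tm: Tm = 64.9 + 41·(11 − 16.4)/28 = 57.0°C ✓
GC clamp: 3' end GAA has 1 G/C ✓

Meets all criteria.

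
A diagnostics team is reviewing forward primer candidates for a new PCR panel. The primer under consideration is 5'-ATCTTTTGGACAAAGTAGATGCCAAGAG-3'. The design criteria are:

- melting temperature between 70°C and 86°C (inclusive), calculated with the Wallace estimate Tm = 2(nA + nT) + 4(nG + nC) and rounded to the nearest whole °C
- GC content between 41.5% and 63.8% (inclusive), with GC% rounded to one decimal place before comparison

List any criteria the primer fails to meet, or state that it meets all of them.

Base counts: A=10, T=7, G=7, C=4 (length 28).
Tm: Tm = 2·17 + 4·11 = 78°C ✓
GC content: GC 11/28 = 39.3%, outside 41.5–63.8% ✗

Fails: GC content.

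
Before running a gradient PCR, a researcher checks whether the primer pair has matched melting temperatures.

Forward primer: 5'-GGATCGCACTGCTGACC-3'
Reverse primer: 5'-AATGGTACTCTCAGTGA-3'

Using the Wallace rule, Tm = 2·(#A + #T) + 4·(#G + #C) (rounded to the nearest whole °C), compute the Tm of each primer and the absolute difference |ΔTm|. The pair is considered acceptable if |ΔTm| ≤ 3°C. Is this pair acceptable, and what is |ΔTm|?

|ΔTm| = 8°C; the pair is not acceptable.

Forward: A=3 T=3 G=5 C=6 → Tm = 2·6 + 4·11 = 56°C.
Reverse: A=5 T=5 G=4 C=3 → Tm = 2·10 + 4·7 = 48°C.
|ΔTm| = |56 − 48| = 8°C, > 3°C.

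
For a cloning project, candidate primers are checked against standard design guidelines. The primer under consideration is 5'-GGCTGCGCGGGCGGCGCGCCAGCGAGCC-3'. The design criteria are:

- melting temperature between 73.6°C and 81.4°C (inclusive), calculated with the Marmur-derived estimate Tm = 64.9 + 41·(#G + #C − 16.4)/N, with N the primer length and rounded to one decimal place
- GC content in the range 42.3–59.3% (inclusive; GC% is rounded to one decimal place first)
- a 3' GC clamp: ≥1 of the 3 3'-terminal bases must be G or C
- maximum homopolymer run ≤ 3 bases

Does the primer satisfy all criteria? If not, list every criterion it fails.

Base counts: A=2, T=1, G=14, C=11 (length 28).
Tm: Tm = 64.9 + 41·(25 − 16.4)/28 = 77.5°C ✓
GC content: GC 25/28 = 89.3%, outside 42.3–59.3% ✗
GC clamp: 3' end GCC has 3 G/C ✓
homopolymer run: longest run = 3 ✓

Fails: GC content.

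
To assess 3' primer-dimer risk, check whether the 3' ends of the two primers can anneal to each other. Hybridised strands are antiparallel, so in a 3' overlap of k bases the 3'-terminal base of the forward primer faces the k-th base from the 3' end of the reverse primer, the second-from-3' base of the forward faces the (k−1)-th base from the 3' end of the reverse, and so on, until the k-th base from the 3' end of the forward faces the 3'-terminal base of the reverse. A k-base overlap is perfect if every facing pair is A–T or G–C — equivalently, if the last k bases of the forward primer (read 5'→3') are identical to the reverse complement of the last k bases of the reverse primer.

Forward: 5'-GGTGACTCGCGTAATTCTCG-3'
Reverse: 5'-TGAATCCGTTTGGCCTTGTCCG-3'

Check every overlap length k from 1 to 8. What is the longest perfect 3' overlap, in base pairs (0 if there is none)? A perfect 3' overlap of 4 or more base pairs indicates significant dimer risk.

Last 8 bases (5'→3') — forward …AATTCTCG, reverse …CTTGTCCG.
Reverse complement of the reverse primer's last 8 bases: CGGACAAG; its first k bases are the reverse complement of the reverse primer's last k bases, so a perfect k-base overlap needs the forward primer's last k bases to equal them.
Comparing (forward last k vs required): k=1: G vs C ✗; k=2: CG vs CG ✓; k=3: TCG vs CGG ✗; k=4: CTCG vs CGGA ✗; k=5: TCTCG vs CGGAC ✗; k=6: TTCTCG vs CGGACA ✗; k=7: ATTCTCG vs CGGACAA ✗; k=8: AATTCTCG vs CGGACAAG ✗.
Only k = 2 is perfect, so the longest perfect 3' overlap is 2.

Longest perfect overlap: 2 complementary base pairs; below the dimer-risk threshold (threshold 4).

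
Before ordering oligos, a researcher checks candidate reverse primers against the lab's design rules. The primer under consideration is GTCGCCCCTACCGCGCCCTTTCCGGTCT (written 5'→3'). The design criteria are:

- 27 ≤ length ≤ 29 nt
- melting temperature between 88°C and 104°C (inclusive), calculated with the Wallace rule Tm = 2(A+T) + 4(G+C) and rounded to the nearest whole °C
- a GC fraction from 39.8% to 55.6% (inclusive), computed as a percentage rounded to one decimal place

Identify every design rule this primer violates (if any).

Fails: GC content.

Base counts: A=1, T=7, G=6, C=14 (length 28).
length: length 28 ✓
Tm: Tm = 2·8 + 4·20 = 96°C ✓
GC content: GC 20/28 = 71.4%, outside 39.8–55.6% ✗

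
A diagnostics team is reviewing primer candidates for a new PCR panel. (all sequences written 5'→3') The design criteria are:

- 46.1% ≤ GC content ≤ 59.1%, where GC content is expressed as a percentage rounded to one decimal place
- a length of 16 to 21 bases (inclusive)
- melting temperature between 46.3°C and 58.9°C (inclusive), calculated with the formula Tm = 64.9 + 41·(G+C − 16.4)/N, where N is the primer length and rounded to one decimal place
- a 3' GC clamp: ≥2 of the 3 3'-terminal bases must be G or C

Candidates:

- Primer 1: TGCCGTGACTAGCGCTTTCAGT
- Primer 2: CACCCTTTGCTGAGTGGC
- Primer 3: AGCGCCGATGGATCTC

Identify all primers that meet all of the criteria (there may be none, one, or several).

Primer 1 (22 nt, A=3 T=7 G=6 C=6): GC 12/22 = 54.5% ✓; length 22, outside 16–21 ✗; Tm = 64.9 + 41·(12 − 16.4)/22 = 56.7°C ✓; 3' end AGT has 1 G/C, need ≥2 ✗ — fails.
Primer 2 (18 nt, A=2 T=5 G=5 C=6): GC 11/18 = 61.1%, outside 46.1–59.1% ✗; length 18 ✓; Tm = 64.9 + 41·(11 − 16.4)/18 = 52.6°C ✓; 3' end GGC has 3 G/C ✓ — fails.
Primer 3 (16 nt, A=3 T=3 G=5 C=5): GC 10/16 = 62.5%, outside 46.1–59.1% ✗; length 16 ✓; Tm = 64.9 + 41·(10 − 16.4)/16 = 48.5°C ✓; 3' end CTC has 2 G/C ✓ — fails.

None of the candidates satisfy all criteria.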